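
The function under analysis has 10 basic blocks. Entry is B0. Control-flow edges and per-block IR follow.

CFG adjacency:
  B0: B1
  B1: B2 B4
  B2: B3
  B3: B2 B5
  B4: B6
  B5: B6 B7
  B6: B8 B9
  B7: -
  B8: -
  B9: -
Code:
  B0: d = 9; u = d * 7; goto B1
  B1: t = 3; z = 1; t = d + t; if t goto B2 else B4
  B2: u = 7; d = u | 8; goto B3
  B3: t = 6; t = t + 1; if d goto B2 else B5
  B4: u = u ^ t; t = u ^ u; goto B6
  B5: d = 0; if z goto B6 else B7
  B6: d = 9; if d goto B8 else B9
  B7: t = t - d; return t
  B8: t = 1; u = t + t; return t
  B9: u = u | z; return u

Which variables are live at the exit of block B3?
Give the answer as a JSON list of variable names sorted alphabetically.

Answer: ["t", "u", "z"]

Derivation:
Per-block:
  B0: {d,u} / ∅
  B1: {t,z} / {d}
  B2: {d,u} / ∅
  B3: {t} / {d}
  B4: {t,u} / {t,u}
  B5: {d} / {z}
  B6: {d} / ∅
  B7: {t} / {d,t}
  B8: {t,u} / ∅
  B9: {u} / {u,z}

Live sets:
  B0: in=∅ out={d,u}
  B1: in={d,u} out={t,u,z}
  B2: in={z} out={d,u,z}
  B3: in={d,u,z} out={t,u,z}
  B4: in={t,u,z} out={u,z}
  B5: in={t,u,z} out={d,t,u,z}
  B6: in={u,z} out={u,z}
  B7: in={d,t} out=∅
  B8: in=∅ out=∅
  B9: in={u,z} out=∅

live-out(B3) = ["t", "u", "z"]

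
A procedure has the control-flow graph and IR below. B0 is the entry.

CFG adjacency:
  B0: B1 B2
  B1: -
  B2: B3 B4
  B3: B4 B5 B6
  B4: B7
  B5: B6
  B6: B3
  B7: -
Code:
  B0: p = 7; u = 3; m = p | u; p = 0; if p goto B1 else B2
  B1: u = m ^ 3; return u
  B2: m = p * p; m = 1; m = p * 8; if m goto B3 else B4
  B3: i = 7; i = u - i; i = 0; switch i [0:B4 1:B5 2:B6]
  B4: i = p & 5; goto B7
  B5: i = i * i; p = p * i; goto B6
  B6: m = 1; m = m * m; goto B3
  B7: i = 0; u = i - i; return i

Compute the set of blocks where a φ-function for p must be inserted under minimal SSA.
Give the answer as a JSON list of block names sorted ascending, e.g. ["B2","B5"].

Answer: ["B3", "B4", "B6"]

Working:
idom tree: B1←B0 B2←B0 B3←B2 B4←B2 B5←B3 B6←B3 B7←B4
Dom∩ at merges:
  B3: preds {B2,B6}: {B0,B2} ∩ {B0,B2,B3,B6} = {B0,B2}; idom=B2
  B4: preds {B2,B3}: {B0,B2} ∩ {B0,B2,B3} = {B0,B2}; idom=B2
  B6: preds {B3,B5}: {B0,B2,B3} ∩ {B0,B2,B3,B5} = {B0,B2,B3}; idom=B3

Frontier:
  join B3 pred B2: · stop@B2
  join B3 pred B6: B6→B3 stop@B2
  join B4 pred B2: · stop@B2
  join B4 pred B3: B3 stop@B2
  join B6 pred B3: · stop@B3
  join B6 pred B5: B5 stop@B3
  DF(B0)=∅
  DF(B1)=∅
  DF(B2)=∅
  DF(B3)={B3,B4}
  DF(B4)=∅
  DF(B5)={B6}
  DF(B6)={B3}
  DF(B7)=∅

φ for p: defs {B0,B5}
  DF⁺ = {B3,B4,B6}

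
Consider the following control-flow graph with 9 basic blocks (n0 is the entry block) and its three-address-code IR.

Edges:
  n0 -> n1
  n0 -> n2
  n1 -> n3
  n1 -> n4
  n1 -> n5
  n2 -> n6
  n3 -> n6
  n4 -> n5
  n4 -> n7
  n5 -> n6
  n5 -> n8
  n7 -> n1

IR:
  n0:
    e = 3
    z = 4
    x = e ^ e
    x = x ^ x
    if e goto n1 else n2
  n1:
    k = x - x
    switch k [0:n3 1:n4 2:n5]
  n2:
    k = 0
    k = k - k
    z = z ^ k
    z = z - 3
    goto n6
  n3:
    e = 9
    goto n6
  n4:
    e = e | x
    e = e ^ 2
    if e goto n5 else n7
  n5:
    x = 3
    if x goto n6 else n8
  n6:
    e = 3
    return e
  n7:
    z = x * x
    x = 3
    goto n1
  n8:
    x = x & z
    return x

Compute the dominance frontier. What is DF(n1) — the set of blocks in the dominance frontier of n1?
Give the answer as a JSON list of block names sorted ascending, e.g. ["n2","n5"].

idom tree: n1←n0 n2←n0 n3←n1 n4←n1 n5←n1 n6←n0 n7←n4 n8←n5
Dom at joins:
  n1: preds {n0,n7}: {n0} ∩ {n0,n1,n4,n7} = {n0}; idom=n0
  n5: preds {n1,n4}: {n0,n1} ∩ {n0,n1,n4} = {n0,n1}; idom=n1
  n6: preds {n2,n3,n5}: {n0,n2} ∩ {n0,n1,n3} ∩ {n0,n1,n5} = {n0}; idom=n0

DF walk-up:
  join n1 pred n0: · stop@n0
  join n1 pred n7: n7→n4→n1 stop@n0
  join n5 pred n1: · stop@n1
  join n5 pred n4: n4 stop@n1
  join n6 pred n2: n2 stop@n0
  join n6 pred n3: n3→n1 stop@n0
  join n6 pred n5: n5→n1 stop@n0
  n0: DF=∅
  n1: DF={n1,n6}
  n2: DF={n6}
  n3: DF={n6}
  n4: DF={n1,n5}
  n5: DF={n6}
  n6: DF=∅
  n7: DF={n1}
  n8: DF=∅

DF(n1) = ["n1", "n6"]

Answer: ["n1", "n6"]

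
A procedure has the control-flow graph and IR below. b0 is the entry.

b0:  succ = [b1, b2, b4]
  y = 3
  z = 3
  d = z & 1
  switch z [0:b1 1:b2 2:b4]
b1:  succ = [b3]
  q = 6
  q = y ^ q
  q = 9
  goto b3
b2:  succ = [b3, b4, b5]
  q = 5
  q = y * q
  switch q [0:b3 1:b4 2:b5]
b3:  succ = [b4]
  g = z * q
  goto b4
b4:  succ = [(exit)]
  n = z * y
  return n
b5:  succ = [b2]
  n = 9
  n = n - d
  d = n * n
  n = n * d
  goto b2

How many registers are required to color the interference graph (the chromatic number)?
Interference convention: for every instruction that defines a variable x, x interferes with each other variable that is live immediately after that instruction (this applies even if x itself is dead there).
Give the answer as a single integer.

Answer: 4

Working:
Block summaries:
  b0: {d,y,z} / ∅
  b1: {q} / {y}
  b2: {q} / {y}
  b3: {g} / {q,z}
  b4: {n} / {y,z}
  b5: {d,n} / {d}

Backward fixpoint:
  live b0: ∅→{d,y,z}
  live b1: {y,z}→{q,y,z}
  live b2: {d,y,z}→{d,q,y,z}
  live b3: {q,y,z}→{y,z}
  live b4: {y,z}→∅
  live b5: {d,y,z}→{d,y,z}

Interfere edges:
  d↔{n,q,y,z}
  g↔{y,z}
  n↔{d,y,z}
  q↔{d,y,z}
  y↔{d,g,n,q,z}
  z↔{d,g,n,q,y}

Chromatic number:
  lower bound: {d,n,y,z} mutually conflict ⇒ χ ≥ 4
  4-colouring: R0={y}  R1={z}  R2={d,g}  R3={n,q}
  χ = 4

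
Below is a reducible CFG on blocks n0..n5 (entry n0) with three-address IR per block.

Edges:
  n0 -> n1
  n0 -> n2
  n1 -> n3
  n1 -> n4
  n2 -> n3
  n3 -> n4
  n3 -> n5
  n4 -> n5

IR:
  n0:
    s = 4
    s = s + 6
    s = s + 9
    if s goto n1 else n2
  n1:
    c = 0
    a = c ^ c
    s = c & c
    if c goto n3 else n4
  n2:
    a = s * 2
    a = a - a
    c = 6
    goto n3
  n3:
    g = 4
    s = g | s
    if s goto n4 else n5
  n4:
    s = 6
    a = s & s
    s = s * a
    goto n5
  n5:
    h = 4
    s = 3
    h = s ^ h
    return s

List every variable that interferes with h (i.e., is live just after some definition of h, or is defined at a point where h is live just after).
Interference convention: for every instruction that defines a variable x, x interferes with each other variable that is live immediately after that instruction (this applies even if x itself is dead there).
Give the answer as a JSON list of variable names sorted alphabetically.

Answer: ["s"]

Analysis:
Per-block:
  n0 def {s} use ∅
  n1 def {a,c,s} use ∅
  n2 def {a,c} use {s}
  n3 def {g,s} use {s}
  n4 def {a,s} use ∅
  n5 def {h,s} use ∅

Live sets:
  live n0: ∅→{s}
  live n1: ∅→{s}
  live n2: {s}→{s}
  live n3: {s}→∅
  live n4: ∅→∅
  live n5: ∅→∅

Interfere edges:
  a↔{c,s}
  c↔{a,s}
  g↔{s}
  h↔{s}
  s↔{a,c,g,h}

N(h) = ["s"]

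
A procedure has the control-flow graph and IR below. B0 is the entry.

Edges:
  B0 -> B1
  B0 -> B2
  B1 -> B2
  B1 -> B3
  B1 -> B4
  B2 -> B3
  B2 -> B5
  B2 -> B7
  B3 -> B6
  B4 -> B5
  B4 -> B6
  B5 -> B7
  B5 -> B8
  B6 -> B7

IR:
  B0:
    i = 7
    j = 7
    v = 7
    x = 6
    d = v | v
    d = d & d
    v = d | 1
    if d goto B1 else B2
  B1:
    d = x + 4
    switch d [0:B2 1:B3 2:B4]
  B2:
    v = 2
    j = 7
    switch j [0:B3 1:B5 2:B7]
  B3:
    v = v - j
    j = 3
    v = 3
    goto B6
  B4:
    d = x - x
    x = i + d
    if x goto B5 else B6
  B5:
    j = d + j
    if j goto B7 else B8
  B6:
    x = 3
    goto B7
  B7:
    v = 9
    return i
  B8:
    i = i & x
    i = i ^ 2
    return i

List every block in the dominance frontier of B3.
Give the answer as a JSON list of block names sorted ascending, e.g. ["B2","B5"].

idom tree: B1←B0 B2←B0 B3←B0 B4←B1 B5←B0 B6←B0 B7←B0 B8←B5
Dom∩ at merges:
  B2: preds {B0,B1}: {B0} ∩ {B0,B1} = {B0}; idom=B0
  B3: preds {B1,B2}: {B0,B1} ∩ {B0,B2} = {B0}; idom=B0
  B5: preds {B2,B4}: {B0,B2} ∩ {B0,B1,B4} = {B0}; idom=B0
  B6: preds {B3,B4}: {B0,B3} ∩ {B0,B1,B4} = {B0}; idom=B0
  B7: preds {B2,B5,B6}: {B0,B2} ∩ {B0,B5} ∩ {B0,B6} = {B0}; idom=B0

DF walk-up:
  B2←B0: walk · to B0
  B2←B1: walk B1 to B0
  B3←B1: walk B1 to B0
  B3←B2: walk B2 to B0
  B5←B2: walk B2 to B0
  B5←B4: walk B4→B1 to B0
  B6←B3: walk B3 to B0
  B6←B4: walk B4→B1 to B0
  B7←B2: walk B2 to B0
  B7←B5: walk B5 to B0
  B7←B6: walk B6 to B0
  DF(B0)=∅
  DF(B1)={B2,B3,B5,B6}
  DF(B2)={B3,B5,B7}
  DF(B3)={B6}
  DF(B4)={B5,B6}
  DF(B5)={B7}
  DF(B6)={B7}
  DF(B7)=∅
  DF(B8)=∅

DF(B3) = ["B6"]

Answer: ["B6"]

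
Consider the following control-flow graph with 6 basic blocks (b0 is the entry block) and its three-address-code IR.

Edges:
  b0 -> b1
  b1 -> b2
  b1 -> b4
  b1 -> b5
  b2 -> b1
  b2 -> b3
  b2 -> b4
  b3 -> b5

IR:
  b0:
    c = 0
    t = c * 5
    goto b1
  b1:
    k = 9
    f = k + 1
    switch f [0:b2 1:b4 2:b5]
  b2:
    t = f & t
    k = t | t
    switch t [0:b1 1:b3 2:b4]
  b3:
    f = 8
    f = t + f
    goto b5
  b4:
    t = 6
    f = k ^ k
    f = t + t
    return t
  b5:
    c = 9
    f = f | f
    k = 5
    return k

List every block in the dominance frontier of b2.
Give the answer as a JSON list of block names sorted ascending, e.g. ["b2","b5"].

idom tree: b1←b0 b2←b1 b3←b2 b4←b1 b5←b1
Join-block Dom:
  b1: preds {b0,b2}: {b0} ∩ {b0,b1,b2} = {b0}; idom=b0
  b4: preds {b1,b2}: {b0,b1} ∩ {b0,b1,b2} = {b0,b1}; idom=b1
  b5: preds {b1,b3}: {b0,b1} ∩ {b0,b1,b2,b3} = {b0,b1}; idom=b1

DF derivation:
  join b1 pred b0: · stop@b0
  join b1 pred b2: b2→b1 stop@b0
  join b4 pred b1: · stop@b1
  join b4 pred b2: b2 stop@b1
  join b5 pred b1: · stop@b1
  join b5 pred b3: b3→b2 stop@b1
  b0 → ∅
  b1 → {b1}
  b2 → {b1,b4,b5}
  b3 → {b5}
  b4 → ∅
  b5 → ∅

DF(b2) = ["b1", "b4", "b5"]

Answer: ["b1", "b4", "b5"]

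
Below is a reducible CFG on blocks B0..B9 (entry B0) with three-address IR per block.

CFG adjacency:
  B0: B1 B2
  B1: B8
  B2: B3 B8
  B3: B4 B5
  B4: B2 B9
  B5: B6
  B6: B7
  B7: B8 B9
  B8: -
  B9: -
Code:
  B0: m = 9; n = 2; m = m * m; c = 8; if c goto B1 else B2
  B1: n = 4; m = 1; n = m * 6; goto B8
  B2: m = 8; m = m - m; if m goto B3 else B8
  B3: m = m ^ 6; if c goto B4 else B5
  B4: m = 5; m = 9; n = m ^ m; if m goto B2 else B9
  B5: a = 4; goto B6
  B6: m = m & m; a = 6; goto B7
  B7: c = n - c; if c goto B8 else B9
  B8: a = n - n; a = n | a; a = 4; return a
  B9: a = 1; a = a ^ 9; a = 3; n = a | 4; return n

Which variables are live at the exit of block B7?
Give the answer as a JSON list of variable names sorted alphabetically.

Answer: ["n"]

Analysis:
Per-block:
  B0: def={c,m,n} ue=∅
  B1: def={m,n} ue=∅
  B2: def={m} ue=∅
  B3: def={m} ue={c,m}
  B4: def={m,n} ue=∅
  B5: def={a} ue=∅
  B6: def={a,m} ue={m}
  B7: def={c} ue={c,n}
  B8: def={a} ue={n}
  B9: def={a,n} ue=∅

Backward fixpoint:
  B0: in=∅ out={c,n}
  B1: in=∅ out={n}
  B2: in={c,n} out={c,m,n}
  B3: in={c,m,n} out={c,m,n}
  B4: in={c} out={c,n}
  B5: in={c,m,n} out={c,m,n}
  B6: in={c,m,n} out={c,n}
  B7: in={c,n} out={n}
  B8: in={n} out=∅
  B9: in=∅ out=∅

live-out(B7) = ["n"]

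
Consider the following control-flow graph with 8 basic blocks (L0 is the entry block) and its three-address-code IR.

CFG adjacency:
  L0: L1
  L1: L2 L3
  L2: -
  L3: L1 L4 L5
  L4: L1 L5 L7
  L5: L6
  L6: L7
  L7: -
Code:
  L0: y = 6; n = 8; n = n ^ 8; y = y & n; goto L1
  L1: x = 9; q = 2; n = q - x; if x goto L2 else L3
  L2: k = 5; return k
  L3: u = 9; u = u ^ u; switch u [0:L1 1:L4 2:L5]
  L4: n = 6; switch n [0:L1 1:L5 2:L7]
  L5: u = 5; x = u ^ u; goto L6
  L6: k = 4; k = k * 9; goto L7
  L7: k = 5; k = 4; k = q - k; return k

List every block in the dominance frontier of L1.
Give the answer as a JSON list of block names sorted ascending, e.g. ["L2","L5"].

idom tree: L1←L0 L2←L1 L3←L1 L4←L3 L5←L3 L6←L5 L7←L3
Dom∩ at merges:
  L1: preds {L0,L3,L4}: {L0} ∩ {L0,L1,L3} ∩ {L0,L1,L3,L4} = {L0}; idom=L0
  L5: preds {L3,L4}: {L0,L1,L3} ∩ {L0,L1,L3,L4} = {L0,L1,L3}; idom=L3
  L7: preds {L4,L6}: {L0,L1,L3,L4} ∩ {L0,L1,L3,L5,L6} = {L0,L1,L3}; idom=L3

DF derivation:
  L1←L0: walk · to L0
  L1←L3: walk L3→L1 to L0
  L1←L4: walk L4→L3→L1 to L0
  L5←L3: walk · to L3
  L5←L4: walk L4 to L3
  L7←L4: walk L4 to L3
  L7←L6: walk L6→L5 to L3
  L0: DF=∅
  L1: DF={L1}
  L2: DF=∅
  L3: DF={L1}
  L4: DF={L1,L5,L7}
  L5: DF={L7}
  L6: DF={L7}
  L7: DF=∅

DF(L1) = ["L1"]

Answer: ["L1"]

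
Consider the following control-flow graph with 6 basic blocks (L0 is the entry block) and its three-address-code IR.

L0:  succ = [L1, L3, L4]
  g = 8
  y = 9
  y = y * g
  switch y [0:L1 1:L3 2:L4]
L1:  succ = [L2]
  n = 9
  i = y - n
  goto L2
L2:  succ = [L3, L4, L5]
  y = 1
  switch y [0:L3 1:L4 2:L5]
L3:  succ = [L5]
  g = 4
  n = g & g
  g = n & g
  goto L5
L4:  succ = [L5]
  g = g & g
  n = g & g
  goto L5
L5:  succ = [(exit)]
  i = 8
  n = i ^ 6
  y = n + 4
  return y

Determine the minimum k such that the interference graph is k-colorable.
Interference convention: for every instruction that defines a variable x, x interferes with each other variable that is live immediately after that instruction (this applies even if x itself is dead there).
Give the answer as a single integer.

Per-block:
  L0: def={g,y} ue=∅
  L1: def={i,n} ue={y}
  L2: def={y} ue=∅
  L3: def={g,n} ue=∅
  L4: def={g,n} ue={g}
  L5: def={i,n,y} ue=∅

Live sets:
  live L0: ∅→{g,y}
  live L1: {g,y}→{g}
  live L2: {g}→{g}
  live L3: ∅→∅
  live L4: {g}→∅
  live L5: ∅→∅

Interfere edges:
  g↔{i,n,y}
  i↔{g}
  n↔{g,y}
  y↔{g,n}

Registers:
  {g,n,y} pairwise interfere (3-clique) ⇒ χ ≥ 3
  3-colouring: r0={g}  r1={i,n}  r2={y}
  χ = 3

Answer: 3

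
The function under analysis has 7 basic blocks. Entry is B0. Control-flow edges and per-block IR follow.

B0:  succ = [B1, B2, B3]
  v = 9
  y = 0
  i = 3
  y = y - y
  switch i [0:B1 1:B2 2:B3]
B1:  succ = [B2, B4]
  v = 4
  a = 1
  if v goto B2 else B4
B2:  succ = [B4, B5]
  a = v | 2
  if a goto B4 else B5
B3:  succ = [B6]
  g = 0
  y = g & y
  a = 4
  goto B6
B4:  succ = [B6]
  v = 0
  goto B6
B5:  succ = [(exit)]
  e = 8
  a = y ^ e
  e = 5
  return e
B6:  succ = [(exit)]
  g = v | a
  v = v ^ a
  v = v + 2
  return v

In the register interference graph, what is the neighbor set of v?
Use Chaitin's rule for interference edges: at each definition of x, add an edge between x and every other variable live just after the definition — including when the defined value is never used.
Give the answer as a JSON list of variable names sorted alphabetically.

Answer: ["a", "g", "i", "y"]

Derivation:
def/use:
  B0: def={i,v,y} ue=∅
  B1: def={a,v} ue=∅
  B2: def={a} ue={v}
  B3: def={a,g,y} ue={y}
  B4: def={v} ue=∅
  B5: def={a,e} ue={y}
  B6: def={g,v} ue={a,v}

Backward fixpoint:
  live B0: ∅→{v,y}
  live B1: {y}→{a,v,y}
  live B2: {v,y}→{a,y}
  live B3: {v,y}→{a,v}
  live B4: {a}→{a,v}
  live B5: {y}→∅
  live B6: {a,v}→∅

Interference:
  a: {g,v,y}
  e: {y}
  g: {a,v,y}
  i: {v,y}
  v: {a,g,i,y}
  y: {a,e,g,i,v}

N(v) = ["a", "g", "i", "y"]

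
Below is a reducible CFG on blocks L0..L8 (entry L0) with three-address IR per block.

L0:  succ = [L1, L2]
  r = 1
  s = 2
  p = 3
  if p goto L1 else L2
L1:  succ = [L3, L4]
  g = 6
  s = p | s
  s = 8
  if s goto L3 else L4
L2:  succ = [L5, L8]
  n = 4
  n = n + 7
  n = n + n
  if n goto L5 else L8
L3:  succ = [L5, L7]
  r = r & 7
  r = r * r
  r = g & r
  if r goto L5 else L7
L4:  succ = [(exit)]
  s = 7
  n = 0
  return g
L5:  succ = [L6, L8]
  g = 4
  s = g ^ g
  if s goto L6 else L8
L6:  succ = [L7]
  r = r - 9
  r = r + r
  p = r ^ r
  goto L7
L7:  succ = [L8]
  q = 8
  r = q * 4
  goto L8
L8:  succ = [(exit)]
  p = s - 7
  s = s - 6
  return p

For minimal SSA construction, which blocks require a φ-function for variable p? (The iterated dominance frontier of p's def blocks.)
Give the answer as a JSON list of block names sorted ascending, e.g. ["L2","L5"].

idom tree: L1←L0 L2←L0 L3←L1 L4←L1 L5←L0 L6←L5 L7←L0 L8←L0
Dom∩ at merges:
  L5: preds {L2,L3}: {L0,L2} ∩ {L0,L1,L3} = {L0}; idom=L0
  L7: preds {L3,L6}: {L0,L1,L3} ∩ {L0,L5,L6} = {L0}; idom=L0
  L8: preds {L2,L5,L7}: {L0,L2} ∩ {L0,L5} ∩ {L0,L7} = {L0}; idom=L0

Frontier:
  L5←L2: walk L2 to L0
  L5←L3: walk L3→L1 to L0
  L7←L3: walk L3→L1 to L0
  L7←L6: walk L6→L5 to L0
  L8←L2: walk L2 to L0
  L8←L5: walk L5 to L0
  L8←L7: walk L7 to L0
  DF(L0)=∅
  DF(L1)={L5,L7}
  DF(L2)={L5,L8}
  DF(L3)={L5,L7}
  DF(L4)=∅
  DF(L5)={L7,L8}
  DF(L6)={L7}
  DF(L7)={L8}
  DF(L8)=∅

φ for p: defs {L0,L6,L8}
  DF⁺ = {L7,L8}

Answer: ["L7", "L8"]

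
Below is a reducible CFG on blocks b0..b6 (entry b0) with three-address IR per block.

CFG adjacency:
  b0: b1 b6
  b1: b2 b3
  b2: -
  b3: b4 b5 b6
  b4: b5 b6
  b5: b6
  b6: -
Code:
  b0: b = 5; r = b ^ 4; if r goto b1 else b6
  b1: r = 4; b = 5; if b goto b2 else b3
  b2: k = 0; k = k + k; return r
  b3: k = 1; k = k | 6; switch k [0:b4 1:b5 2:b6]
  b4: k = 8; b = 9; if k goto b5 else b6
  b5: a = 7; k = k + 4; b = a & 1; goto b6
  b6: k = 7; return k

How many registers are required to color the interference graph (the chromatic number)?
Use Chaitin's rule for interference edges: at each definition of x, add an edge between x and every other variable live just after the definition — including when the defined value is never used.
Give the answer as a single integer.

Answer: 3

Derivation:
Block summaries:
  b0: {b,r} / ∅
  b1: {b,r} / ∅
  b2: {k} / {r}
  b3: {k} / ∅
  b4: {b,k} / ∅
  b5: {a,b,k} / {k}
  b6: {k} / ∅

Liveness:
  b0: in=∅ out=∅
  b1: in=∅ out={r}
  b2: in={r} out=∅
  b3: in=∅ out={k}
  b4: in=∅ out={k}
  b5: in={k} out=∅
  b6: in=∅ out=∅

Interfere edges:
  a: {k}
  b: {k,r}
  k: {a,b,r}
  r: {b,k}

Colouring:
  {b,k,r} pairwise interfere (3-clique) ⇒ χ ≥ 3
  3-colouring: c0={k}  c1={a,b}  c2={r}
  χ = 3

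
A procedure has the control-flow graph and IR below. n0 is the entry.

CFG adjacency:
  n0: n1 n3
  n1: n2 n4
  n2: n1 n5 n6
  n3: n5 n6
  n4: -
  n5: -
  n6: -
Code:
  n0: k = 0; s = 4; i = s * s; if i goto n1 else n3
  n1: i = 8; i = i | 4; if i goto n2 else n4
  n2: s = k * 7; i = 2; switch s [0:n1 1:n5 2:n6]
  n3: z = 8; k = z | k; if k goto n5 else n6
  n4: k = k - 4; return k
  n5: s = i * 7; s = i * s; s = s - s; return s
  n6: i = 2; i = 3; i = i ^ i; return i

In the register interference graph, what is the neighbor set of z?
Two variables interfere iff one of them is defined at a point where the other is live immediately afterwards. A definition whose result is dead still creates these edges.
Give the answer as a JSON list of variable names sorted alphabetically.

Per-block:
  n0 def {i,k,s} use ∅
  n1 def {i} use ∅
  n2 def {i,s} use {k}
  n3 def {k,z} use {k}
  n4 def {k} use {k}
  n5 def {s} use {i}
  n6 def {i} use ∅

Liveness:
  live n0: ∅→{i,k}
  live n1: {k}→{k}
  live n2: {k}→{i,k}
  live n3: {i,k}→{i}
  live n4: {k}→∅
  live n5: {i}→∅
  live n6: ∅→∅

Interference:
  i: {k,s,z}
  k: {i,s,z}
  s: {i,k}
  z: {i,k}

N(z) = ["i", "k"]

Answer: ["i", "k"]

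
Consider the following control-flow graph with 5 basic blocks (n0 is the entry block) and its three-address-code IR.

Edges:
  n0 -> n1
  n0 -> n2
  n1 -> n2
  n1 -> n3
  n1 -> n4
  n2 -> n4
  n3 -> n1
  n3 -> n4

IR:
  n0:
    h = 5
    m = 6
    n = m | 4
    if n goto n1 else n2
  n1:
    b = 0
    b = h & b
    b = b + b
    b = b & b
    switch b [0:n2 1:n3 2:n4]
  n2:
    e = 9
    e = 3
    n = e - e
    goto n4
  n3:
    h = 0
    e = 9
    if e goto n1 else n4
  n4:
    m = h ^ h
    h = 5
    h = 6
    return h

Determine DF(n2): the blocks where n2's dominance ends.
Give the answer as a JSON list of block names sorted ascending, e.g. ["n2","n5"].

idom tree: n1←n0 n2←n0 n3←n1 n4←n0
Dom∩ at merges:
  n1: preds {n0,n3}: {n0} ∩ {n0,n1,n3} = {n0}; idom=n0
  n2: preds {n0,n1}: {n0} ∩ {n0,n1} = {n0}; idom=n0
  n4: preds {n1,n2,n3}: {n0,n1} ∩ {n0,n2} ∩ {n0,n1,n3} = {n0}; idom=n0

Frontier:
  n1←n0: walk · to n0
  n1←n3: walk n3→n1 to n0
  n2←n0: walk · to n0
  n2←n1: walk n1 to n0
  n4←n1: walk n1 to n0
  n4←n2: walk n2 to n0
  n4←n3: walk n3→n1 to n0
  DF(n0)=∅
  DF(n1)={n1,n2,n4}
  DF(n2)={n4}
  DF(n3)={n1,n4}
  DF(n4)=∅

DF(n2) = ["n4"]

Answer: ["n4"]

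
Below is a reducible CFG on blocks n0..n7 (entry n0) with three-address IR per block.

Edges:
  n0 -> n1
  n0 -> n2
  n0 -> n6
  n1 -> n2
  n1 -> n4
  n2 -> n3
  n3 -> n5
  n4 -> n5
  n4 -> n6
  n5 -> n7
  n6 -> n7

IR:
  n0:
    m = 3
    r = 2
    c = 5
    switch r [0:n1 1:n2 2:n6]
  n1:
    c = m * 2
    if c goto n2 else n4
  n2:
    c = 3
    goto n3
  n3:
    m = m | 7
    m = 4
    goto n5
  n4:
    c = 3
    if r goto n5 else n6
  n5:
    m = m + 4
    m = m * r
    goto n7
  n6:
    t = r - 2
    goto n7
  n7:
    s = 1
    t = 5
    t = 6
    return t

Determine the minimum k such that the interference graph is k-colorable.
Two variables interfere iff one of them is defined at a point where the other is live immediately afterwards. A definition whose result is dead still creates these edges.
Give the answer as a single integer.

Answer: 3

Analysis:
Per-block:
  n0: {c,m,r} / ∅
  n1: {c} / {m}
  n2: {c} / ∅
  n3: {m} / {m}
  n4: {c} / {r}
  n5: {m} / {m,r}
  n6: {t} / {r}
  n7: {s,t} / ∅

Live sets:
  n0 li=∅ lo={m,r}
  n1 li={m,r} lo={m,r}
  n2 li={m,r} lo={m,r}
  n3 li={m,r} lo={m,r}
  n4 li={m,r} lo={m,r}
  n5 li={m,r} lo=∅
  n6 li={r} lo=∅
  n7 li=∅ lo=∅

Conflict graph:
  c: {m,r}
  m: {c,r}
  r: {c,m}
  s: ∅
  t: ∅

Chromatic number:
  lower bound: {c,m,r} mutually conflict ⇒ χ ≥ 3
  3-colouring: r0={c,s,t}  r1={m}  r2={r}
  χ = 3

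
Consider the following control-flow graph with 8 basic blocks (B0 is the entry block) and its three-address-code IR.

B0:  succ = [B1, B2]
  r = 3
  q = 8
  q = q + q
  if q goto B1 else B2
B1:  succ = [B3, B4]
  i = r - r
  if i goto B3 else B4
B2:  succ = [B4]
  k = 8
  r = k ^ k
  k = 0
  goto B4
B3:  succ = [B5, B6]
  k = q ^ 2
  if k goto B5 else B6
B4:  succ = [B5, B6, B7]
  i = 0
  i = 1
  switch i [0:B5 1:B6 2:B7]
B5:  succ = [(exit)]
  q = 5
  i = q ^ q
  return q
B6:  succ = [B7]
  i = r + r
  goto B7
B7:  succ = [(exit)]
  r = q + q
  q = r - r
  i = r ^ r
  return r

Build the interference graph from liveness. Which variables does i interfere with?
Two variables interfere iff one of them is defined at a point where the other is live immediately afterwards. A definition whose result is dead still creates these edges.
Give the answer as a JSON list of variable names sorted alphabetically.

Answer: ["q", "r"]

Derivation:
Per-block:
  B0: def={q,r} ue=∅
  B1: def={i} ue={r}
  B2: def={k,r} ue=∅
  B3: def={k} ue={q}
  B4: def={i} ue=∅
  B5: def={i,q} ue=∅
  B6: def={i} ue={r}
  B7: def={i,q,r} ue={q}

Live sets:
  live B0: ∅→{q,r}
  live B1: {q,r}→{q,r}
  live B2: {q}→{q,r}
  live B3: {q,r}→{q,r}
  live B4: {q,r}→{q,r}
  live B5: ∅→∅
  live B6: {q,r}→{q}
  live B7: {q}→∅

Interference:
  i — {q,r}
  k — {q,r}
  q — {i,k,r}
  r — {i,k,q}

N(i) = ["q", "r"]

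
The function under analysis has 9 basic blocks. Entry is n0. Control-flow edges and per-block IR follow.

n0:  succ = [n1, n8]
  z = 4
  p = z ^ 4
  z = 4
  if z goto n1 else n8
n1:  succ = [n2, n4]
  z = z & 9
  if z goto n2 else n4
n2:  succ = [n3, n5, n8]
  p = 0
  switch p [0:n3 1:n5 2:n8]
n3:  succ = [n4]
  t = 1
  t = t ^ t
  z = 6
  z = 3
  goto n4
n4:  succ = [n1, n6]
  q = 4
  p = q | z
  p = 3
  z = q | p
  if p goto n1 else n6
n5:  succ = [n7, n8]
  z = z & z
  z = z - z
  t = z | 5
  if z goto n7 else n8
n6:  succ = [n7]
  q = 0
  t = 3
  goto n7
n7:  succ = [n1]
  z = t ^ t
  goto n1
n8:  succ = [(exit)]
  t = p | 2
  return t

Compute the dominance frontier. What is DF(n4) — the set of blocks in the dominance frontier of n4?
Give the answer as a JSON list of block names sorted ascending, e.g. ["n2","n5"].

idom tree: n1←n0 n2←n1 n3←n2 n4←n1 n5←n2 n6←n4 n7←n1 n8←n0
Join-block Dom:
  n1: preds {n0,n4,n7}: {n0} ∩ {n0,n1,n4} ∩ {n0,n1,n7} = {n0}; idom=n0
  n4: preds {n1,n3}: {n0,n1} ∩ {n0,n1,n2,n3} = {n0,n1}; idom=n1
  n7: preds {n5,n6}: {n0,n1,n2,n5} ∩ {n0,n1,n4,n6} = {n0,n1}; idom=n1
  n8: preds {n0,n2,n5}: {n0} ∩ {n0,n1,n2} ∩ {n0,n1,n2,n5} = {n0}; idom=n0

Frontier:
  join n1 pred n0: · stop@n0
  join n1 pred n4: n4→n1 stop@n0
  join n1 pred n7: n7→n1 stop@n0
  join n4 pred n1: · stop@n1
  join n4 pred n3: n3→n2 stop@n1
  join n7 pred n5: n5→n2 stop@n1
  join n7 pred n6: n6→n4 stop@n1
  join n8 pred n0: · stop@n0
  join n8 pred n2: n2→n1 stop@n0
  join n8 pred n5: n5→n2→n1 stop@n0
  n0 → ∅
  n1 → {n1,n8}
  n2 → {n4,n7,n8}
  n3 → {n4}
  n4 → {n1,n7}
  n5 → {n7,n8}
  n6 → {n7}
  n7 → {n1}
  n8 → ∅

DF(n4) = ["n1", "n7"]

Answer: ["n1", "n7"]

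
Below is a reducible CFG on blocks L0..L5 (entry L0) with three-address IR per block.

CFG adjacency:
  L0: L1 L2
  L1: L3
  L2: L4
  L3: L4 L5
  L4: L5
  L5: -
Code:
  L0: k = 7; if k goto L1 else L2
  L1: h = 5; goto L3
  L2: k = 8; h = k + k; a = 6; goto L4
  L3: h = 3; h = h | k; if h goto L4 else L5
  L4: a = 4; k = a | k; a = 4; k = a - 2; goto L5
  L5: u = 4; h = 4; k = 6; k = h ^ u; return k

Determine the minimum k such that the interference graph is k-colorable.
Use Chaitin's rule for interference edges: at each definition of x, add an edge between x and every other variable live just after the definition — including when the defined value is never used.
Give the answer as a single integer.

Answer: 3

Working:
def/use:
  L0: def={k} ue=∅
  L1: def={h} ue=∅
  L2: def={a,h,k} ue=∅
  L3: def={h} ue={k}
  L4: def={a,k} ue={k}
  L5: def={h,k,u} ue=∅

Live sets:
  L0 li=∅ lo={k}
  L1 li={k} lo={k}
  L2 li=∅ lo={k}
  L3 li={k} lo={k}
  L4 li={k} lo=∅
  L5 li=∅ lo=∅

Interference:
  a — {k}
  h — {k,u}
  k — {a,h,u}
  u — {h,k}

Chromatic number:
  lower bound: {h,k,u} mutually conflict ⇒ χ ≥ 3
  3-colouring: c0={k}  c1={a,h}  c2={u}
  χ = 3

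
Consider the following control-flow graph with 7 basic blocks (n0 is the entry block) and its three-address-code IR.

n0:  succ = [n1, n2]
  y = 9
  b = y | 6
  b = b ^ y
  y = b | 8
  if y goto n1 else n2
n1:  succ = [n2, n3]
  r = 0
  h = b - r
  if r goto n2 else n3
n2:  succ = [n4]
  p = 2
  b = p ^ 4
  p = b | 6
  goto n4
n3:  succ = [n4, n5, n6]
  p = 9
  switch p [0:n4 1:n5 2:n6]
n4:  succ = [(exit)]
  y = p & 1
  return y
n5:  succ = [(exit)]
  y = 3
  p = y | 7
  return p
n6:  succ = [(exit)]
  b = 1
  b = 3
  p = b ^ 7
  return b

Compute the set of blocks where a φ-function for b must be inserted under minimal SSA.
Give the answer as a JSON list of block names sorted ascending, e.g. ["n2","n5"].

idom tree: n1←n0 n2←n0 n3←n1 n4←n0 n5←n3 n6←n3
Dom∩ at merges:
  n2: preds {n0,n1}: {n0} ∩ {n0,n1} = {n0}; idom=n0
  n4: preds {n2,n3}: {n0,n2} ∩ {n0,n1,n3} = {n0}; idom=n0

DF walk-up:
  n2←n0: walk · to n0
  n2←n1: walk n1 to n0
  n4←n2: walk n2 to n0
  n4←n3: walk n3→n1 to n0
  n0: DF=∅
  n1: DF={n2,n4}
  n2: DF={n4}
  n3: DF={n4}
  n4: DF=∅
  n5: DF=∅
  n6: DF=∅

φ for b: defs {n0,n2,n6}
  DF⁺ = {n4}

Answer: ["n4"]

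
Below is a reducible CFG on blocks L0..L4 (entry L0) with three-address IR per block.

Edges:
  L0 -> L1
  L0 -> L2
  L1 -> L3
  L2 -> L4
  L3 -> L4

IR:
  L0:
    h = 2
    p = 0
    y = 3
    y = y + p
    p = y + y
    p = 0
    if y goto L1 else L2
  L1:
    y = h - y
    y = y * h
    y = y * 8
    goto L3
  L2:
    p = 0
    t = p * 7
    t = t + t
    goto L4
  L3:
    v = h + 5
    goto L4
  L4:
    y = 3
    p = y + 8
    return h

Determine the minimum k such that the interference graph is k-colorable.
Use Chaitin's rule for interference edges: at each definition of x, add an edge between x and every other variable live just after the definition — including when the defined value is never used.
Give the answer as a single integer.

Answer: 3

Analysis:
Per-block:
  L0 def {h,p,y} use ∅
  L1 def {y} use {h,y}
  L2 def {p,t} use ∅
  L3 def {v} use {h}
  L4 def {p,y} use {h}

Live sets:
  L0 li=∅ lo={h,y}
  L1 li={h,y} lo={h}
  L2 li={h} lo={h}
  L3 li={h} lo={h}
  L4 li={h} lo=∅

Interfere edges:
  h: {p,t,v,y}
  p: {h,y}
  t: {h}
  v: {h}
  y: {h,p}

Chromatic number:
  clique {h,p,y} ⇒ need ≥ 3
  3-colouring: c0={h}  c1={p,t,v}  c2={y}
  χ = 3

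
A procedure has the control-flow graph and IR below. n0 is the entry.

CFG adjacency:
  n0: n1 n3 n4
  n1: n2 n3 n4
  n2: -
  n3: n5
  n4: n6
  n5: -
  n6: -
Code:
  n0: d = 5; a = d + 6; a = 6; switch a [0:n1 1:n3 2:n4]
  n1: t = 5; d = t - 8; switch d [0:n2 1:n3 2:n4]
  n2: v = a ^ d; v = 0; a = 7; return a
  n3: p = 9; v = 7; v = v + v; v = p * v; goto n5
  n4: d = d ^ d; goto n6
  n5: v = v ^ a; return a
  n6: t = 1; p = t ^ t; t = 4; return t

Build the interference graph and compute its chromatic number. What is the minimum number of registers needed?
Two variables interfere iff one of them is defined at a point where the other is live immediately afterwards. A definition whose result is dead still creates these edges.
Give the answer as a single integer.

Answer: 3

Working:
def/use:
  n0: def={a,d} ue=∅
  n1: def={d,t} ue=∅
  n2: def={a,v} ue={a,d}
  n3: def={p,v} ue=∅
  n4: def={d} ue={d}
  n5: def={v} ue={a,v}
  n6: def={p,t} ue=∅

Liveness:
  n0 li=∅ lo={a,d}
  n1 li={a} lo={a,d}
  n2 li={a,d} lo=∅
  n3 li={a} lo={a,v}
  n4 li={d} lo=∅
  n5 li={a,v} lo=∅
  n6 li=∅ lo=∅

Interference:
  a↔{d,p,t,v}
  d↔{a}
  p↔{a,v}
  t↔{a}
  v↔{a,p}

Registers:
  lower bound: {a,p,v} mutually conflict ⇒ χ ≥ 3
  3-colouring: R0={a}  R1={d,p,t}  R2={v}
  χ = 3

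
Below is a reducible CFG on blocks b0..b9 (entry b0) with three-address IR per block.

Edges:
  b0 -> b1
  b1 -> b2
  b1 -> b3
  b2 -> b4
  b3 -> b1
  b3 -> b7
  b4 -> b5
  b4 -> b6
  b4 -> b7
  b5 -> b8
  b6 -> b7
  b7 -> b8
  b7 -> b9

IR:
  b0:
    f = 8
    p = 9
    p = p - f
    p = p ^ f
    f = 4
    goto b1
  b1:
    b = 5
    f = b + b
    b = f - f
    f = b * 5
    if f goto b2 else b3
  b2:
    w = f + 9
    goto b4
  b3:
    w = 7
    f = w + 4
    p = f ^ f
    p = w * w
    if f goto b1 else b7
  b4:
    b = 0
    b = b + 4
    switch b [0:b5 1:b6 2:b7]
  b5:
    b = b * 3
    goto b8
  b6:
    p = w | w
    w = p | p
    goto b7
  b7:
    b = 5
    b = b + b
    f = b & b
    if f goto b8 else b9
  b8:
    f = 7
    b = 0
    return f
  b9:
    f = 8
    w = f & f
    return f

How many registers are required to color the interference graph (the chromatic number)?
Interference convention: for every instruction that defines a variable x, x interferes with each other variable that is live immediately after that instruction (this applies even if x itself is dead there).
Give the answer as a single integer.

Answer: 3

Analysis:
Per-block:
  b0: {f,p} / ∅
  b1: {b,f} / ∅
  b2: {w} / {f}
  b3: {f,p,w} / ∅
  b4: {b} / ∅
  b5: {b} / {b}
  b6: {p,w} / {w}
  b7: {b,f} / ∅
  b8: {b,f} / ∅
  b9: {f,w} / ∅

Liveness:
  b0 li=∅ lo=∅
  b1 li=∅ lo={f}
  b2 li={f} lo={w}
  b3 li=∅ lo=∅
  b4 li={w} lo={b,w}
  b5 li={b} lo=∅
  b6 li={w} lo=∅
  b7 li=∅ lo=∅
  b8 li=∅ lo=∅
  b9 li=∅ lo=∅

Interference:
  b — {f,w}
  f — {b,p,w}
  p — {f,w}
  w — {b,f,p}

Chromatic number:
  clique {b,f,w} ⇒ need ≥ 3
  assign b→c2 f→c0 p→c2 w→c1 — no edge inside a register ⇒ χ ≤ 3
  χ = 3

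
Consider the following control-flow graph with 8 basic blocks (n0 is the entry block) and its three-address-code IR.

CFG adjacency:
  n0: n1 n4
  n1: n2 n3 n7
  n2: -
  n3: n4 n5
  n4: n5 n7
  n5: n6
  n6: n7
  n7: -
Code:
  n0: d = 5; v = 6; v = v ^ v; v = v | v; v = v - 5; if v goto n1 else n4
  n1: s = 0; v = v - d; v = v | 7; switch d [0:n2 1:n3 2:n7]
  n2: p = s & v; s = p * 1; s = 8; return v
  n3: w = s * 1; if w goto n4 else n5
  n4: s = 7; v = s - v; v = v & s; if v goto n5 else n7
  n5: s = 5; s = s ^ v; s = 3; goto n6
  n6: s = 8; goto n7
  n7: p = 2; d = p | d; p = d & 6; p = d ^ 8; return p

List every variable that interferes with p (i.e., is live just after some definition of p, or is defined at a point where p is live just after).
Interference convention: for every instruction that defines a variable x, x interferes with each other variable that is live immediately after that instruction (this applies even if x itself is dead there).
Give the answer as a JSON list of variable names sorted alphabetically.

def/use:
  n0: def={d,v} ue=∅
  n1: def={s,v} ue={d,v}
  n2: def={p,s} ue={s,v}
  n3: def={w} ue={s}
  n4: def={s,v} ue={v}
  n5: def={s} ue={v}
  n6: def={s} ue=∅
  n7: def={d,p} ue={d}

Live sets:
  n0 li=∅ lo={d,v}
  n1 li={d,v} lo={d,s,v}
  n2 li={s,v} lo=∅
  n3 li={d,s,v} lo={d,v}
  n4 li={d,v} lo={d,v}
  n5 li={d,v} lo={d}
  n6 li={d} lo={d}
  n7 li={d} lo=∅

Interfere edges:
  d↔{p,s,v,w}
  p↔{d,v}
  s↔{d,v}
  v↔{d,p,s,w}
  w↔{d,v}

N(p) = ["d", "v"]

Answer: ["d", "v"]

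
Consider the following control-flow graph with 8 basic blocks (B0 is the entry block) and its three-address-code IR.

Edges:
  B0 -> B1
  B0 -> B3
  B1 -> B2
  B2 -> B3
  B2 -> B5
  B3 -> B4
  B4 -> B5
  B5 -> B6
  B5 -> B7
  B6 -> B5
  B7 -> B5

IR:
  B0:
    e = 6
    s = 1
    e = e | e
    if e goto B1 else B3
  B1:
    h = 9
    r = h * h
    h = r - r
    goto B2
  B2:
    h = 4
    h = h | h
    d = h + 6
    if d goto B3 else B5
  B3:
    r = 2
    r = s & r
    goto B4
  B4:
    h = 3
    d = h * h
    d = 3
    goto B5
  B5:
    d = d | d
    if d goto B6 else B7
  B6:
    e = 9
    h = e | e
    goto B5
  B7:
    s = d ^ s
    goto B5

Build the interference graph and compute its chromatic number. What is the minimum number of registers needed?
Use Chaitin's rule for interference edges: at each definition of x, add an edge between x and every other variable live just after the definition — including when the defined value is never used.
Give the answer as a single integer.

Block summaries:
  B0: {e,s} / ∅
  B1: {h,r} / ∅
  B2: {d,h} / ∅
  B3: {r} / {s}
  B4: {d,h} / ∅
  B5: {d} / {d}
  B6: {e,h} / ∅
  B7: {s} / {d,s}

Liveness:
  B0 li=∅ lo={s}
  B1 li={s} lo={s}
  B2 li={s} lo={d,s}
  B3 li={s} lo={s}
  B4 li={s} lo={d,s}
  B5 li={d,s} lo={d,s}
  B6 li={d,s} lo={d,s}
  B7 li={d,s} lo={d,s}

Conflict graph:
  d↔{e,h,s}
  e↔{d,s}
  h↔{d,s}
  r↔{s}
  s↔{d,e,h,r}

Registers:
  clique {d,e,s} ⇒ need ≥ 3
  assign d→r1 e→r2 h→r2 r→r1 s→r0 — no edge inside a register ⇒ χ ≤ 3
  χ = 3

Answer: 3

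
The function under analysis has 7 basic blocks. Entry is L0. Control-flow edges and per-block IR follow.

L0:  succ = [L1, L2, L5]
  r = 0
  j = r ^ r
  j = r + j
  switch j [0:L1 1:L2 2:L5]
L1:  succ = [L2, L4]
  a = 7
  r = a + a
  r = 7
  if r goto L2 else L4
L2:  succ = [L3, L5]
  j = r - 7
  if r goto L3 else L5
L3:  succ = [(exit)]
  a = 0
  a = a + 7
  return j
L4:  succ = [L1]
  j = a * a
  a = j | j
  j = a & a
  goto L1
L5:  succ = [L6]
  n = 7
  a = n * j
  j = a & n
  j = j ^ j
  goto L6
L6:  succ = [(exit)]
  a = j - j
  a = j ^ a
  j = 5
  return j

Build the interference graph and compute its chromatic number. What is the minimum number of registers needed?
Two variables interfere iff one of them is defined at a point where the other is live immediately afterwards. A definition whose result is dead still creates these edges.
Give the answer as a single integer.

Answer: 3

Derivation:
Block summaries:
  L0 def {j,r} use ∅
  L1 def {a,r} use ∅
  L2 def {j} use {r}
  L3 def {a} use {j}
  L4 def {a,j} use {a}
  L5 def {a,j,n} use {j}
  L6 def {a,j} use {j}

Live sets:
  L0: in=∅ out={j,r}
  L1: in=∅ out={a,r}
  L2: in={r} out={j}
  L3: in={j} out=∅
  L4: in={a} out=∅
  L5: in={j} out={j}
  L6: in={j} out=∅

Interfere edges:
  a↔{j,n,r}
  j↔{a,n,r}
  n↔{a,j}
  r↔{a,j}

Registers:
  clique {a,j,n} ⇒ need ≥ 3
  3-colouring: r0={a}  r1={j}  r2={n,r}
  χ = 3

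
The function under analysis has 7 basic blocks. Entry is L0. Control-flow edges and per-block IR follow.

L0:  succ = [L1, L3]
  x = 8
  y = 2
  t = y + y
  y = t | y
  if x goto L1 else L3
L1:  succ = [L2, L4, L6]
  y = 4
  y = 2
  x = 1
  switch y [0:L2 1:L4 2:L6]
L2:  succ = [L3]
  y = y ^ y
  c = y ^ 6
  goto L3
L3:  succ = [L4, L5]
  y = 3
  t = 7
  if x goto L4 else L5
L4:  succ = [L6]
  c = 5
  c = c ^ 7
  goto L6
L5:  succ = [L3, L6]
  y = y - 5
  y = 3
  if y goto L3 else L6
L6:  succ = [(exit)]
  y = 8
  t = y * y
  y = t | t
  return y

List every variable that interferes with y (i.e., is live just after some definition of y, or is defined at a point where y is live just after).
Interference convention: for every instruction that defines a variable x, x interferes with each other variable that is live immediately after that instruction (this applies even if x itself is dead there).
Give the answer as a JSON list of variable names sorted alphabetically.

Per-block:
  L0: {t,x,y} / ∅
  L1: {x,y} / ∅
  L2: {c,y} / {y}
  L3: {t,y} / {x}
  L4: {c} / ∅
  L5: {y} / {y}
  L6: {t,y} / ∅

Backward fixpoint:
  live L0: ∅→{x}
  live L1: ∅→{x,y}
  live L2: {x,y}→{x}
  live L3: {x}→{x,y}
  live L4: ∅→∅
  live L5: {x,y}→{x}
  live L6: ∅→∅

Interference:
  c: {x}
  t: {x,y}
  x: {c,t,y}
  y: {t,x}

N(y) = ["t", "x"]

Answer: ["t", "x"]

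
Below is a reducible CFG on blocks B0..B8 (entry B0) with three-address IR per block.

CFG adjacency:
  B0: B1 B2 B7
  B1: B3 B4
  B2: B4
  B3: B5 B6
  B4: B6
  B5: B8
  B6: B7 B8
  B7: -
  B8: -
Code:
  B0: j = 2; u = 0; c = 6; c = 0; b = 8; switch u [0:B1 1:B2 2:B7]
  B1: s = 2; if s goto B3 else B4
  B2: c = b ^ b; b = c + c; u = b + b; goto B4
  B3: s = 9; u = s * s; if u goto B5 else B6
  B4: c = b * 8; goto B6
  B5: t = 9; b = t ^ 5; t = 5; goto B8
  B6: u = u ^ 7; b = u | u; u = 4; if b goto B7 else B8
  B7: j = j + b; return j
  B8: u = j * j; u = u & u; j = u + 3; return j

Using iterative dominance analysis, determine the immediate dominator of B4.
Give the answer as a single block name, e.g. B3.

Answer: B0

Working:
idom tree: B1←B0 B2←B0 B3←B1 B4←B0 B5←B3 B6←B0 B7←B0 B8←B0
Dom at joins:
  B4: preds {B1,B2}: {B0,B1} ∩ {B0,B2} = {B0}; idom=B0
  B6: preds {B3,B4}: {B0,B1,B3} ∩ {B0,B4} = {B0}; idom=B0
  B7: preds {B0,B6}: {B0} ∩ {B0,B6} = {B0}; idom=B0
  B8: preds {B5,B6}: {B0,B1,B3,B5} ∩ {B0,B6} = {B0}; idom=B0

idom(B4) = B0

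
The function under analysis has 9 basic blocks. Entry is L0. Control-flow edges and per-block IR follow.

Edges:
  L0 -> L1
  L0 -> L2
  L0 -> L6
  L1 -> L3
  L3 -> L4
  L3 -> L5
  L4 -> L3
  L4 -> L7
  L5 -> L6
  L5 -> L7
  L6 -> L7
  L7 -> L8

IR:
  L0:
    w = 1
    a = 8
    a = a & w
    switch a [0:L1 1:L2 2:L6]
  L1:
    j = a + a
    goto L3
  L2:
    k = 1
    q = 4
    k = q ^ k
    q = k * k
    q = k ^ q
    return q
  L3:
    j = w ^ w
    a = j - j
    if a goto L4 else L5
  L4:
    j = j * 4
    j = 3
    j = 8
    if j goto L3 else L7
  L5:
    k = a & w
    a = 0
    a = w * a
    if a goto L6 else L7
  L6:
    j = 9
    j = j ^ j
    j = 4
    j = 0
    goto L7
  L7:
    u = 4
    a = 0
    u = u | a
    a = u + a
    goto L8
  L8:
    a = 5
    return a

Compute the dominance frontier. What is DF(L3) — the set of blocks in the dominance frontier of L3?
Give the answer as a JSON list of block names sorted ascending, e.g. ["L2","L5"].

Answer: ["L3", "L6", "L7"]

Derivation:
idom tree: L1←L0 L2←L0 L3←L1 L4←L3 L5←L3 L6←L0 L7←L0 L8←L7
Dom∩ at merges:
  L3: preds {L1,L4}: {L0,L1} ∩ {L0,L1,L3,L4} = {L0,L1}; idom=L1
  L6: preds {L0,L5}: {L0} ∩ {L0,L1,L3,L5} = {L0}; idom=L0
  L7: preds {L4,L5,L6}: {L0,L1,L3,L4} ∩ {L0,L1,L3,L5} ∩ {L0,L6} = {L0}; idom=L0

Frontier:
  L3←L1: walk · to L1
  L3←L4: walk L4→L3 to L1
  L6←L0: walk · to L0
  L6←L5: walk L5→L3→L1 to L0
  L7←L4: walk L4→L3→L1 to L0
  L7←L5: walk L5→L3→L1 to L0
  L7←L6: walk L6 to L0
  L0: DF=∅
  L1: DF={L6,L7}
  L2: DF=∅
  L3: DF={L3,L6,L7}
  L4: DF={L3,L7}
  L5: DF={L6,L7}
  L6: DF={L7}
  L7: DF=∅
  L8: DF=∅

DF(L3) = ["L3", "L6", "L7"]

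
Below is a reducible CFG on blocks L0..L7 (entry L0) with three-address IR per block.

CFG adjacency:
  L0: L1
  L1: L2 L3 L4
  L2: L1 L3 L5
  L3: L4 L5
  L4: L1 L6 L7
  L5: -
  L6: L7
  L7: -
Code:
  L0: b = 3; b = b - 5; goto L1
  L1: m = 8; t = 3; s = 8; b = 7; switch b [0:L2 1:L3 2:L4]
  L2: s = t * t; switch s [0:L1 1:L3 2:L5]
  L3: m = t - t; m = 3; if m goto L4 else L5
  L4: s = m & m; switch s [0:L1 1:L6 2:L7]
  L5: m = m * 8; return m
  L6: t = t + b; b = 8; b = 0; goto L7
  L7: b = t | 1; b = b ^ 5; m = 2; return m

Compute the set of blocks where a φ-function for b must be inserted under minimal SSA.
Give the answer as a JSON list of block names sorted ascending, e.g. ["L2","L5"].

idom tree: L1←L0 L2←L1 L3←L1 L4←L1 L5←L1 L6←L4 L7←L4
Dom at joins:
  L1: preds {L0,L2,L4}: {L0} ∩ {L0,L1,L2} ∩ {L0,L1,L4} = {L0}; idom=L0
  L3: preds {L1,L2}: {L0,L1} ∩ {L0,L1,L2} = {L0,L1}; idom=L1
  L4: preds {L1,L3}: {L0,L1} ∩ {L0,L1,L3} = {L0,L1}; idom=L1
  L5: preds {L2,L3}: {L0,L1,L2} ∩ {L0,L1,L3} = {L0,L1}; idom=L1
  L7: preds {L4,L6}: {L0,L1,L4} ∩ {L0,L1,L4,L6} = {L0,L1,L4}; idom=L4

DF derivation:
  L1←L0: walk · to L0
  L1←L2: walk L2→L1 to L0
  L1←L4: walk L4→L1 to L0
  L3←L1: walk · to L1
  L3←L2: walk L2 to L1
  L4←L1: walk · to L1
  L4←L3: walk L3 to L1
  L5←L2: walk L2 to L1
  L5←L3: walk L3 to L1
  L7←L4: walk · to L4
  L7←L6: walk L6 to L4
  DF(L0)=∅
  DF(L1)={L1}
  DF(L2)={L1,L3,L5}
  DF(L3)={L4,L5}
  DF(L4)={L1}
  DF(L5)=∅
  DF(L6)={L7}
  DF(L7)=∅

φ for b: defs {L0,L1,L6,L7}
  DF⁺ = {L1,L7}

Answer: ["L1", "L7"]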